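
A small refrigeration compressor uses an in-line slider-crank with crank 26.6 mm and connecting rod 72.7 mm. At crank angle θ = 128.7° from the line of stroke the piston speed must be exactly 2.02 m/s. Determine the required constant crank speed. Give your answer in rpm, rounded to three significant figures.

1220

For an in-line slider-crank, |v_piston| = rω|sinθ|·[1 + r cosθ/√(L² − r² sin²θ)].
With r = 0.0266 m, L = 0.0727 m, θ = 128.7°: the bracketed kinematic factor |dx/dθ| = 0.015804 m.
ω = v/|dx/dθ| = 2.02/0.015804 = 127.82 rad/s.
N = 60ω/(2π) = 1220.5 rpm.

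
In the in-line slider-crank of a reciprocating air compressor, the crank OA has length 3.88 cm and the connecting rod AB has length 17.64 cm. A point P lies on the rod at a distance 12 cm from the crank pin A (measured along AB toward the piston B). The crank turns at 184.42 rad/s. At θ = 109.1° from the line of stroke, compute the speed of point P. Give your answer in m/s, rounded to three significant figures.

6.47

ω = 184.4 rad/s.  Crank-pin speed |V_A| = rω = 7.1555 m/s, perpendicular to OA.
Rod angle: sinφ = −(r/L) sinθ ⇒ φ = -11.996°; ω_rod = −rω cosθ/√(L²−r²sin²θ) = +13.57 rad/s.
V_P = V_A + ω_rod × AP, with AP = 0.12 m along the rod.
Components: V_Px = −rω sinθ − a·ω_rod·sinφ = -6.4231 m/s;  V_Py = rω cosθ + a·ω_rod·cosφ = -0.74861 m/s.
|V_P| = √(V_Px² + V_Py²) = 6.4666 m/s.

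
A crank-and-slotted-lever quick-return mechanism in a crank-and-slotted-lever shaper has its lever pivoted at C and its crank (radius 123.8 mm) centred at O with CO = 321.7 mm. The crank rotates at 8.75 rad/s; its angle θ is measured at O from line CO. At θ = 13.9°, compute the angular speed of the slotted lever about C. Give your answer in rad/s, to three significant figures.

2.41

ω = 8.75 rad/s
Crank pin A relative to C: A = (d + r cosθ, r sinθ); lever angle φ = atan2(r sinθ, d + r cosθ).
Differentiating tanφ: φ̇ = rω(d cosθ + r)/(d² + r² + 2dr cosθ).
d² + r² + 2dr cosθ = |CA|² = 0.196138 m²;  d cosθ + r = +0.43608 m.
|ω_lever| = |0.1238·8.75·+0.43608| / 0.196138 = 2.4084 rad/s.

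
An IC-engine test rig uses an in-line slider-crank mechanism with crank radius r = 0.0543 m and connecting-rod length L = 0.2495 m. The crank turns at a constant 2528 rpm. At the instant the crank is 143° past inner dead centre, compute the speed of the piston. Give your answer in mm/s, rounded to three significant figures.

7130

ω = 2π·2528/60 = 264.7 rad/s
For an in-line slider-crank, x = r cosθ + √(L² − r² sin²θ), so v = −rω sinθ·[1 + r cosθ/√(L² − r² sin²θ)].
With r = 0.0543 m, L = 0.2495 m, θ = 143°: √(L² − r² sin²θ) = 0.24735 m.
v = −0.0543·264.7·0.60182·[1 + 0.0543·-0.79864/0.24735] = -7.1343 m/s.
|v| = 7.1343 m/s = 7134.3 mm/s.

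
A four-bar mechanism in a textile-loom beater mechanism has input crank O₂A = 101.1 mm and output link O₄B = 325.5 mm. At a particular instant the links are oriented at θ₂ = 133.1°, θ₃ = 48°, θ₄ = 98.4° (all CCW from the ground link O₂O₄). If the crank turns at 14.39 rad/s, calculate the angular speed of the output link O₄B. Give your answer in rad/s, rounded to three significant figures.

5.78

ω₂ = 14.39 rad/s
Differentiating the loop-closure r₂e^{iθ₂}+r₃e^{iθ₃}=r₁+r₄e^{iθ₄} gives r₂ω₂e^{iθ₂}+r₃ω₃e^{iθ₃}=r₄ω₄e^{iθ₄}.
Eliminating the other unknown: ω₄ = r₂ω₂ sin(θ₂−θ₃) / [r₄ sin(θ₄−θ₃)].
Numerator sine = +0.99635; denominator sine = +0.77051.
Result = 0.1011·14.39·(+0.99635) / (0.3255·(+0.77051)) = +5.7795 rad/s; magnitude 5.7795 rad/s.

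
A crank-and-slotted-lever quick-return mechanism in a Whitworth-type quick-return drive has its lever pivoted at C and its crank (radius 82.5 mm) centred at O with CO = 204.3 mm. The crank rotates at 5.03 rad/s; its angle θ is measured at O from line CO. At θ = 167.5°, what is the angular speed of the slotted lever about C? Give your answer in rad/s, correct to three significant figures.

3.10

ω = 5.03 rad/s
Crank pin A relative to C: A = (d + r cosθ, r sinθ); lever angle φ = atan2(r sinθ, d + r cosθ).
Differentiating tanφ: φ̇ = rω(d cosθ + r)/(d² + r² + 2dr cosθ).
d² + r² + 2dr cosθ = |CA|² = 0.0156343 m²;  d cosθ + r = -0.11696 m.
|ω_lever| = |0.0825·5.03·-0.11696| / 0.0156343 = 3.1044 rad/s.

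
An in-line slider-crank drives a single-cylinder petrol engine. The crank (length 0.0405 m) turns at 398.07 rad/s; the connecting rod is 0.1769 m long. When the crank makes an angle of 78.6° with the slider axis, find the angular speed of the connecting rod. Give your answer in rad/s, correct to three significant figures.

18.5

ω = 398.1 rad/s
The rod makes angle φ with the slider axis where L sinφ = r sinθ; differentiating, L cosφ·φ̇ = r ω cosθ.
L cosφ = √(L² − r² sin²θ) = 0.17239 m.
|ω_rod| = r ω |cosθ| / √(L² − r² sin²θ) = 0.0405·398.1·0.19766/0.17239 = 18.485 rad/s.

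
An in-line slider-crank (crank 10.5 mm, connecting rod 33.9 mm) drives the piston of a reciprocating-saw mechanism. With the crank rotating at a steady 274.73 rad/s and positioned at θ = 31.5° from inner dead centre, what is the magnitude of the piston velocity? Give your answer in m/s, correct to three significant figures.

ω = 274.7 rad/s
For an in-line slider-crank, x = r cosθ + √(L² − r² sin²θ), so v = −rω sinθ·[1 + r cosθ/√(L² − r² sin²θ)].
With r = 0.0105 m, L = 0.0339 m, θ = 31.5°: √(L² − r² sin²θ) = 0.033453 m.
v = −0.0105·274.7·0.52250·[1 + 0.0105·0.85264/0.033453] = -1.9106 m/s.
|v| = 1.9106 m/s.

1.91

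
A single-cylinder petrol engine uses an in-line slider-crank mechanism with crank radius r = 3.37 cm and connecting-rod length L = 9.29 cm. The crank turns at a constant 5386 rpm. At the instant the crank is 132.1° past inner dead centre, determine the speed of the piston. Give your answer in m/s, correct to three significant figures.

ω = 2π·5386/60 = 564 rad/s
For an in-line slider-crank, x = r cosθ + √(L² − r² sin²θ), so v = −rω sinθ·[1 + r cosθ/√(L² − r² sin²θ)].
With r = 0.0337 m, L = 0.0929 m, θ = 132.1°: √(L² − r² sin²θ) = 0.089472 m.
v = −0.0337·564·0.74198·[1 + 0.0337·-0.67043/0.089472] = -10.542 m/s.
|v| = 10.542 m/s.

10.5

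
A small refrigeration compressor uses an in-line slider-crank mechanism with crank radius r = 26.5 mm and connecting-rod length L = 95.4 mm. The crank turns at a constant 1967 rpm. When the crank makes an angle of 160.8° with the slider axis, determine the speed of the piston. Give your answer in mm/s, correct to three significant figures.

1320

ω = 2π·1967/60 = 206 rad/s
For an in-line slider-crank, x = r cosθ + √(L² − r² sin²θ), so v = −rω sinθ·[1 + r cosθ/√(L² − r² sin²θ)].
With r = 0.0265 m, L = 0.0954 m, θ = 160.8°: √(L² − r² sin²θ) = 0.095001 m.
v = −0.0265·206·0.32887·[1 + 0.0265·-0.94438/0.095001] = -1.3223 m/s.
|v| = 1.3223 m/s = 1322.3 mm/s.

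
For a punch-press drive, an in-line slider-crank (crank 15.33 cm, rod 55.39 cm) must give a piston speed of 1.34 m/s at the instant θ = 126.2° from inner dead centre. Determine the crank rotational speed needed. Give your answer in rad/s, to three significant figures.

13.0

For an in-line slider-crank, |v_piston| = rω|sinθ|·[1 + r cosθ/√(L² − r² sin²θ)].
With r = 0.1533 m, L = 0.5539 m, θ = 126.2°: the bracketed kinematic factor |dx/dθ| = 0.10296 m.
ω = v/|dx/dθ| = 1.34/0.10296 = 13.015 rad/s.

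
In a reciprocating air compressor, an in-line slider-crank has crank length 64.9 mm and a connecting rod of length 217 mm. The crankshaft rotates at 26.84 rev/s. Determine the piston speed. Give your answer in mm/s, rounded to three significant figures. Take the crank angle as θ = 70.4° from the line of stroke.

ω = 2π·26.8 = 168.6 rad/s
For an in-line slider-crank, x = r cosθ + √(L² − r² sin²θ), so v = −rω sinθ·[1 + r cosθ/√(L² − r² sin²θ)].
With r = 0.0649 m, L = 0.217 m, θ = 70.4°: √(L² − r² sin²θ) = 0.20821 m.
v = −0.0649·168.6·0.94206·[1 + 0.0649·0.33545/0.20821] = -11.389 m/s.
|v| = 11.389 m/s = 11389 mm/s.

11400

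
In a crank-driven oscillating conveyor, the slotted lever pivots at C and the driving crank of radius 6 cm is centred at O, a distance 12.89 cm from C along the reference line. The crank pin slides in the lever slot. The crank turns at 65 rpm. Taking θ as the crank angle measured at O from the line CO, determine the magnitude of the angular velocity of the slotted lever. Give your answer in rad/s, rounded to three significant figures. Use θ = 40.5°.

2.02

ω = 6.807 rad/s (from 65 rpm).
Crank pin A relative to C: A = (d + r cosθ, r sinθ); lever angle φ = atan2(r sinθ, d + r cosθ).
Differentiating tanφ: φ̇ = rω(d cosθ + r)/(d² + r² + 2dr cosθ).
d² + r² + 2dr cosθ = |CA|² = 0.0319772 m²;  d cosθ + r = +0.15802 m.
|ω_lever| = |0.06·6.807·+0.15802| / 0.0319772 = 2.0182 rad/s.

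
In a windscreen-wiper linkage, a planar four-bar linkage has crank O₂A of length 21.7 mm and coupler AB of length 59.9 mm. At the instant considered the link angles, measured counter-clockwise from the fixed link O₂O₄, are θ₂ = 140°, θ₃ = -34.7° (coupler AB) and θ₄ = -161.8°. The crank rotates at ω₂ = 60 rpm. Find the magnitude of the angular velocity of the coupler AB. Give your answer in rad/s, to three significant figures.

2.43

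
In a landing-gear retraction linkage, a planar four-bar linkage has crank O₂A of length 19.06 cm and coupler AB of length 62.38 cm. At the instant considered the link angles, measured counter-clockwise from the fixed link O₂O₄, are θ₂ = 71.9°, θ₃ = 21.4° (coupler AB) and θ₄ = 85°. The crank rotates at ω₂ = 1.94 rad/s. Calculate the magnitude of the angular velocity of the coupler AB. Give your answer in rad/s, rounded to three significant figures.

ω₂ = 1.94 rad/s
Differentiating the loop-closure r₂e^{iθ₂}+r₃e^{iθ₃}=r₁+r₄e^{iθ₄} gives r₂ω₂e^{iθ₂}+r₃ω₃e^{iθ₃}=r₄ω₄e^{iθ₄}.
Eliminating the other unknown: ω₃ = r₂ω₂ sin(θ₄−θ₂) / [r₃ sin(θ₃−θ₄)].
Numerator sine = +0.22665; denominator sine = -0.89571.
Result = 0.1906·1.94·(+0.22665) / (0.6238·(-0.89571)) = -0.14999 rad/s; magnitude 0.14999 rad/s.

0.150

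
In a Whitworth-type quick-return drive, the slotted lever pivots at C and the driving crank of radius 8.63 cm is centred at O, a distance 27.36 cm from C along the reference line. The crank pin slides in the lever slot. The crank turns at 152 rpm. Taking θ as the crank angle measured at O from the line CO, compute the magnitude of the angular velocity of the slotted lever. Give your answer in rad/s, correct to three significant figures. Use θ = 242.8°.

ω = 15.92 rad/s (from 152 rpm).
Crank pin A relative to C: A = (d + r cosθ, r sinθ); lever angle φ = atan2(r sinθ, d + r cosθ).
Differentiating tanφ: φ̇ = rω(d cosθ + r)/(d² + r² + 2dr cosθ).
d² + r² + 2dr cosθ = |CA|² = 0.060719 m²;  d cosθ + r = -0.038762 m.
|ω_lever| = |0.0863·15.92·-0.038762| / 0.060719 = 0.87693 rad/s.

0.877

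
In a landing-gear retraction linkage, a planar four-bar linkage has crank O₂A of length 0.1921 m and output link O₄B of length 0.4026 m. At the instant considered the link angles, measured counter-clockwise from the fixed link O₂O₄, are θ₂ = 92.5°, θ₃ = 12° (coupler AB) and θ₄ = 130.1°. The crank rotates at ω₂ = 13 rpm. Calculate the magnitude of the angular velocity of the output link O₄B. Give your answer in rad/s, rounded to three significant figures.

0.726

ω₂ = 1.361 rad/s (from 13 rpm).
Differentiating the loop-closure r₂e^{iθ₂}+r₃e^{iθ₃}=r₁+r₄e^{iθ₄} gives r₂ω₂e^{iθ₂}+r₃ω₃e^{iθ₃}=r₄ω₄e^{iθ₄}.
Eliminating the other unknown: ω₄ = r₂ω₂ sin(θ₂−θ₃) / [r₄ sin(θ₄−θ₃)].
Numerator sine = +0.98629; denominator sine = +0.88213.
Result = 0.1921·1.361·(+0.98629) / (0.4026·(+0.88213)) = +0.72627 rad/s; magnitude 0.72627 rad/s.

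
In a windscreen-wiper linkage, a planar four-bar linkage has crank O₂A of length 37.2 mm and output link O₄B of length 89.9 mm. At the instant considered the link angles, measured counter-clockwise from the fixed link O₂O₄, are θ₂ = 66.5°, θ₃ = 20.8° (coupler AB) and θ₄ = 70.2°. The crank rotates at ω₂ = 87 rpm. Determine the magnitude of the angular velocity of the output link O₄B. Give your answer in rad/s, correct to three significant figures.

ω₂ = 9.111 rad/s (from 87 rpm).
Differentiating the loop-closure r₂e^{iθ₂}+r₃e^{iθ₃}=r₁+r₄e^{iθ₄} gives r₂ω₂e^{iθ₂}+r₃ω₃e^{iθ₃}=r₄ω₄e^{iθ₄}.
Eliminating the other unknown: ω₄ = r₂ω₂ sin(θ₂−θ₃) / [r₄ sin(θ₄−θ₃)].
Numerator sine = +0.71569; denominator sine = +0.75927.
Result = 0.0372·9.111·(+0.71569) / (0.0899·(+0.75927)) = +3.5535 rad/s; magnitude 3.5535 rad/s.

3.55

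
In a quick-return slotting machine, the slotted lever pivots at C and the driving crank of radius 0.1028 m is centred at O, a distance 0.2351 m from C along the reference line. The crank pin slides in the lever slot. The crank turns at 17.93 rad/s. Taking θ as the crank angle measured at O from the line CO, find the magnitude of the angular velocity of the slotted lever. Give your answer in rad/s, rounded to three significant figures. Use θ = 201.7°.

10.2

ω = 17.93 rad/s
Crank pin A relative to C: A = (d + r cosθ, r sinθ); lever angle φ = atan2(r sinθ, d + r cosθ).
Differentiating tanφ: φ̇ = rω(d cosθ + r)/(d² + r² + 2dr cosθ).
d² + r² + 2dr cosθ = |CA|² = 0.0209288 m²;  d cosθ + r = -0.11564 m.
|ω_lever| = |0.1028·17.93·-0.11564| / 0.0209288 = 10.184 rad/s.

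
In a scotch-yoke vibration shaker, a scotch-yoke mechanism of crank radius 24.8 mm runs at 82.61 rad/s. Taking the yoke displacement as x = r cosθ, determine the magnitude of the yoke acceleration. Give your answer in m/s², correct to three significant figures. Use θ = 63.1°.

ω = 82.61 rad/s
x = r cosθ ⇒ ẍ = −rω² cosθ (ω constant).
|a| = rω²|cosθ| = 0.0248·(82.61)²·|cos 63.1°| = 76.573 m/s².

76.6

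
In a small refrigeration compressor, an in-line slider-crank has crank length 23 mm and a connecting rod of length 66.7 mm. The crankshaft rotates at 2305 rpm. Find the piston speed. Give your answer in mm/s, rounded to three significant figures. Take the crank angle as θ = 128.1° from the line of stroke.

3400

ω = 2π·2305/60 = 241.4 rad/s
For an in-line slider-crank, x = r cosθ + √(L² − r² sin²θ), so v = −rω sinθ·[1 + r cosθ/√(L² − r² sin²θ)].
With r = 0.023 m, L = 0.0667 m, θ = 128.1°: √(L² − r² sin²θ) = 0.064197 m.
v = −0.023·241.4·0.78694·[1 + 0.023·-0.61704/0.064197] = -3.403 m/s.
|v| = 3.403 m/s = 3403 mm/s.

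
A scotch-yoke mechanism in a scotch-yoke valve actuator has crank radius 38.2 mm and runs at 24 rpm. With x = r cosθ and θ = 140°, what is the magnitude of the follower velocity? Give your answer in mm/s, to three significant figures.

61.7

ω = 2.513 rad/s (from 24 rpm).
x = r cosθ ⇒ ẋ = −rω sinθ.
|v| = rω|sinθ| = 0.0382·2.513·|sin 140°| = 0.061712 m/s = 61.712 mm/s.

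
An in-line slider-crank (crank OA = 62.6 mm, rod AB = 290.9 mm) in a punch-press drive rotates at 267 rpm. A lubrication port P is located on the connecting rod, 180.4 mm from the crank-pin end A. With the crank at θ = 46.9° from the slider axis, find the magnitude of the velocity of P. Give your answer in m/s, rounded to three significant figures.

1.47

ω = 27.96 rad/s.  Crank-pin speed |V_A| = rω = 1.7503 m/s, perpendicular to OA.
Rod angle: sinφ = −(r/L) sinθ ⇒ φ = -9.040°; ω_rod = −rω cosθ/√(L²−r²sin²θ) = -4.1629 rad/s.
V_P = V_A + ω_rod × AP, with AP = 0.1804 m along the rod.
Components: V_Px = −rω sinθ − a·ω_rod·sinφ = -1.396 m/s;  V_Py = rω cosθ + a·ω_rod·cosφ = +0.45428 m/s.
|V_P| = √(V_Px² + V_Py²) = 1.4681 m/s.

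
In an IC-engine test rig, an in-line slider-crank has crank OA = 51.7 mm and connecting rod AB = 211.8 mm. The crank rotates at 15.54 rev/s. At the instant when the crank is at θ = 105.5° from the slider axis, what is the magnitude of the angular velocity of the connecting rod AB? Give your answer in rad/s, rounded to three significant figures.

6.55

ω = 97.64 rad/s (converted from 15.54 rev/s).
The rod makes angle φ with the slider axis where L sinφ = r sinθ; differentiating, L cosφ·φ̇ = r ω cosθ.
L cosφ = √(L² − r² sin²θ) = 0.20586 m.
|ω_rod| = r ω |cosθ| / √(L² − r² sin²θ) = 0.0517·97.64·0.26724/0.20586 = 6.5532 rad/s.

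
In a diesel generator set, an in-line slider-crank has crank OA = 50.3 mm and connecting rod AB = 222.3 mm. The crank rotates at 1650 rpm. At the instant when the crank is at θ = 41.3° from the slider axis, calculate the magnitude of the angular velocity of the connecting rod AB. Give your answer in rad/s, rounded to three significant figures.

29.7

ω = 172.8 rad/s (converted from 1650 rpm).
The rod makes angle φ with the slider axis where L sinφ = r sinθ; differentiating, L cosφ·φ̇ = r ω cosθ.
L cosφ = √(L² − r² sin²θ) = 0.21981 m.
|ω_rod| = r ω |cosθ| / √(L² − r² sin²θ) = 0.0503·172.8·0.75126/0.21981 = 29.705 rad/s.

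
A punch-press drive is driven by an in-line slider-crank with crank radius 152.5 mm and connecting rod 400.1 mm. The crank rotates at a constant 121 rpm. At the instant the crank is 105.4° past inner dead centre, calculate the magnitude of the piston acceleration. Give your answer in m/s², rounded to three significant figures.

15.0

ω = 2π·121/60 = 12.67 rad/s
x(θ) = r cosθ + √(L² − r² sin²θ); with ω constant, a = ω²·d²x/dθ².
d²x/dθ² = −r cosθ − r²(cos2θ)/√u − r⁴ sin²2θ/(4u^{3/2}),  u = L² − r² sin²θ = 0.138464 m².
Substituting r = 0.1525 m, L = 0.4001 m, θ = 105.4°: d²x/dθ² = +0.093493 m.
a = ω²·d²x/dθ² = (12.67)²·(+0.093493) = +15.011 m/s²;  |a| = 15.011 m/s².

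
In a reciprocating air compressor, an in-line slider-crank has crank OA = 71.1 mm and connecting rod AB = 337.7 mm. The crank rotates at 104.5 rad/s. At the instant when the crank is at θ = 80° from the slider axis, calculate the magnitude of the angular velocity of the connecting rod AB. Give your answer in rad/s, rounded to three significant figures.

3.91

ω = 104.5 rad/s
The rod makes angle φ with the slider axis where L sinφ = r sinθ; differentiating, L cosφ·φ̇ = r ω cosθ.
L cosφ = √(L² − r² sin²θ) = 0.33036 m.
|ω_rod| = r ω |cosθ| / √(L² − r² sin²θ) = 0.0711·104.5·0.17365/0.33036 = 3.9054 rad/s.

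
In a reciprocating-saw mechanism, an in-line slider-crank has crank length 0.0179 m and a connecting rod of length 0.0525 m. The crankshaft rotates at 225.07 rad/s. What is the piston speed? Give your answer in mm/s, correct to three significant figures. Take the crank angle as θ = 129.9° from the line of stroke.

2390

ω = 225.1 rad/s
For an in-line slider-crank, x = r cosθ + √(L² − r² sin²θ), so v = −rω sinθ·[1 + r cosθ/√(L² − r² sin²θ)].
With r = 0.0179 m, L = 0.0525 m, θ = 129.9°: √(L² − r² sin²θ) = 0.050672 m.
v = −0.0179·225.1·0.76717·[1 + 0.0179·-0.64145/0.050672] = -2.3904 m/s.
|v| = 2.3904 m/s = 2390.4 mm/s.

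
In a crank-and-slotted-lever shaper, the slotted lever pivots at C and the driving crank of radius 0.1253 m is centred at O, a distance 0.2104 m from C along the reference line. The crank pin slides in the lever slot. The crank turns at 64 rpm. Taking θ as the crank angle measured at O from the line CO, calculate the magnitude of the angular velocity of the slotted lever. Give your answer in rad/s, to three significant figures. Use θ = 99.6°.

ω = 6.702 rad/s (from 64 rpm).
Crank pin A relative to C: A = (d + r cosθ, r sinθ); lever angle φ = atan2(r sinθ, d + r cosθ).
Differentiating tanφ: φ̇ = rω(d cosθ + r)/(d² + r² + 2dr cosθ).
d² + r² + 2dr cosθ = |CA|² = 0.0511752 m²;  d cosθ + r = +0.090212 m.
|ω_lever| = |0.1253·6.702·+0.090212| / 0.0511752 = 1.4803 rad/s.

1.48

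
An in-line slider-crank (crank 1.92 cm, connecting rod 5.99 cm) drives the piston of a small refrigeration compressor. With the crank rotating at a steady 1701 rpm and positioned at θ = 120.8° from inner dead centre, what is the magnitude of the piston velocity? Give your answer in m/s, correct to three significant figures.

2.44

ω = 2π·1701/60 = 178.1 rad/s
For an in-line slider-crank, x = r cosθ + √(L² − r² sin²θ), so v = −rω sinθ·[1 + r cosθ/√(L² − r² sin²θ)].
With r = 0.0192 m, L = 0.0599 m, θ = 120.8°: √(L² − r² sin²θ) = 0.057585 m.
v = −0.0192·178.1·0.85896·[1 + 0.0192·-0.51204/0.057585] = -2.4362 m/s.
|v| = 2.4362 m/s.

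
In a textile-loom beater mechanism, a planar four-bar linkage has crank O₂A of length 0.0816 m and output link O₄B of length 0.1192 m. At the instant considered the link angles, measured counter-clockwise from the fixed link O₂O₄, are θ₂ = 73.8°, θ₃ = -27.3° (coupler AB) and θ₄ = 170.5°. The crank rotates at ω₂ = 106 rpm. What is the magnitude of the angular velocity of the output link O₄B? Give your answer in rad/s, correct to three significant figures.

24.4

ω₂ = 11.1 rad/s (from 106 rpm).
Differentiating the loop-closure r₂e^{iθ₂}+r₃e^{iθ₃}=r₁+r₄e^{iθ₄} gives r₂ω₂e^{iθ₂}+r₃ω₃e^{iθ₃}=r₄ω₄e^{iθ₄}.
Eliminating the other unknown: ω₄ = r₂ω₂ sin(θ₂−θ₃) / [r₄ sin(θ₄−θ₃)].
Numerator sine = +0.98129; denominator sine = -0.30570.
Result = 0.0816·11.1·(+0.98129) / (0.1192·(-0.30570)) = -24.393 rad/s; magnitude 24.393 rad/s.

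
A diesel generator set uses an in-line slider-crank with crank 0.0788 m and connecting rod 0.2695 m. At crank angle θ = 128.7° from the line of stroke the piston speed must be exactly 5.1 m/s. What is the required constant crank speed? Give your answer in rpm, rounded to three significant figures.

975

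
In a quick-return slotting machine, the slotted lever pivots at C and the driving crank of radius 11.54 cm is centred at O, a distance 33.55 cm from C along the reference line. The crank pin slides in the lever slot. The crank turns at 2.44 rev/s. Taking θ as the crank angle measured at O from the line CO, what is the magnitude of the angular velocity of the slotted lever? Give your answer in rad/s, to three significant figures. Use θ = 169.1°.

7.60

ω = 15.33 rad/s (from 2.44 rev/s).
Crank pin A relative to C: A = (d + r cosθ, r sinθ); lever angle φ = atan2(r sinθ, d + r cosθ).
Differentiating tanφ: φ̇ = rω(d cosθ + r)/(d² + r² + 2dr cosθ).
d² + r² + 2dr cosθ = |CA|² = 0.049841 m²;  d cosθ + r = -0.21405 m.
|ω_lever| = |0.1154·15.33·-0.21405| / 0.049841 = 7.598 rad/s.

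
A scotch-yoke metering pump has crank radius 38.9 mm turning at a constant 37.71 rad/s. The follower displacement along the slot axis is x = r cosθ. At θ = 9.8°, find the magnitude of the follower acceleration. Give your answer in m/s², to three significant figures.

54.5

ω = 37.71 rad/s
x = r cosθ ⇒ ẍ = −rω² cosθ (ω constant).
|a| = rω²|cosθ| = 0.0389·(37.71)²·|cos 9.8°| = 54.51 m/s².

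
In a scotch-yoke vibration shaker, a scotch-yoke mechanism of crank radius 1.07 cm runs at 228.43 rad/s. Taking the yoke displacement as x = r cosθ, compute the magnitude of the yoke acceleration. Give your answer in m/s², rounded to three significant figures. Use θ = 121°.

ω = 228.4 rad/s
x = r cosθ ⇒ ẍ = −rω² cosθ (ω constant).
|a| = rω²|cosθ| = 0.0107·(228.4)²·|cos 121°| = 287.56 m/s².

288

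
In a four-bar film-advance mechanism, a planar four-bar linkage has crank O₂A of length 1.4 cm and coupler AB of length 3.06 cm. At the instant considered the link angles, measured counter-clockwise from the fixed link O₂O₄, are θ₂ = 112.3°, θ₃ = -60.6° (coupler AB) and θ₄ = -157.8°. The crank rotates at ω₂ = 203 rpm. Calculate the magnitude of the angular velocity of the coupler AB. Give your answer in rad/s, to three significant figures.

ω₂ = 21.26 rad/s (from 203 rpm).
Differentiating the loop-closure r₂e^{iθ₂}+r₃e^{iθ₃}=r₁+r₄e^{iθ₄} gives r₂ω₂e^{iθ₂}+r₃ω₃e^{iθ₃}=r₄ω₄e^{iθ₄}.
Eliminating the other unknown: ω₃ = r₂ω₂ sin(θ₄−θ₂) / [r₃ sin(θ₃−θ₄)].
Numerator sine = +1.00000; denominator sine = +0.99211.
Result = 0.014·21.26·(+1.00000) / (0.0306·(+0.99211)) = +9.8032 rad/s; magnitude 9.8032 rad/s.

9.80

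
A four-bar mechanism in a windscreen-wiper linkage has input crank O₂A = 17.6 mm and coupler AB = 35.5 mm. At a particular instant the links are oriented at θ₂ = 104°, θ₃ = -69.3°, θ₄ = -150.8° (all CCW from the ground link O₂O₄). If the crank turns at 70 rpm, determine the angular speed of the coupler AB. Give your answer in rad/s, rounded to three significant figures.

3.55

ω₂ = 7.33 rad/s (from 70 rpm).
Differentiating the loop-closure r₂e^{iθ₂}+r₃e^{iθ₃}=r₁+r₄e^{iθ₄} gives r₂ω₂e^{iθ₂}+r₃ω₃e^{iθ₃}=r₄ω₄e^{iθ₄}.
Eliminating the other unknown: ω₃ = r₂ω₂ sin(θ₄−θ₂) / [r₃ sin(θ₃−θ₄)].
Numerator sine = +0.96502; denominator sine = +0.98902.
Result = 0.0176·7.33·(+0.96502) / (0.0355·(+0.98902)) = +3.546 rad/s; magnitude 3.546 rad/s.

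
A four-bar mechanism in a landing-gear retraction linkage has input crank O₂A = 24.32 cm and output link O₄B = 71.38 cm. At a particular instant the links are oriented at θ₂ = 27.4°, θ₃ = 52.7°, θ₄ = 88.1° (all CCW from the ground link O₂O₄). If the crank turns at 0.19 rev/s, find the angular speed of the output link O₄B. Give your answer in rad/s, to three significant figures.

ω₂ = 1.194 rad/s (from 0.19 rev/s).
Differentiating the loop-closure r₂e^{iθ₂}+r₃e^{iθ₃}=r₁+r₄e^{iθ₄} gives r₂ω₂e^{iθ₂}+r₃ω₃e^{iθ₃}=r₄ω₄e^{iθ₄}.
Eliminating the other unknown: ω₄ = r₂ω₂ sin(θ₂−θ₃) / [r₄ sin(θ₄−θ₃)].
Numerator sine = -0.42736; denominator sine = +0.57928.
Result = 0.2432·1.194·(-0.42736) / (0.7138·(+0.57928)) = -0.30007 rad/s; magnitude 0.30007 rad/s.

0.300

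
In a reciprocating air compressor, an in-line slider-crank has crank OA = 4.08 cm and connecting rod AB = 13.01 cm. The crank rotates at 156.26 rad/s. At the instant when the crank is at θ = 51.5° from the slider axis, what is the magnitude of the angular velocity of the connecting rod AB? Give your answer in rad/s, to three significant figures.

ω = 156.3 rad/s
The rod makes angle φ with the slider axis where L sinφ = r sinθ; differentiating, L cosφ·φ̇ = r ω cosθ.
L cosφ = √(L² − r² sin²θ) = 0.12612 m.
|ω_rod| = r ω |cosθ| / √(L² − r² sin²θ) = 0.0408·156.3·0.62251/0.12612 = 31.468 rad/s.

31.5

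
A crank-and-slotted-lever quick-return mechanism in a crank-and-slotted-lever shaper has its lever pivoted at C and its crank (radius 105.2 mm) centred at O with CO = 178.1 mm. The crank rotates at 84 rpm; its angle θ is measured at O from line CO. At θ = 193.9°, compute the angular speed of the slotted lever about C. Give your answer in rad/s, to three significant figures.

ω = 8.796 rad/s (from 84 rpm).
Crank pin A relative to C: A = (d + r cosθ, r sinθ); lever angle φ = atan2(r sinθ, d + r cosθ).
Differentiating tanφ: φ̇ = rω(d cosθ + r)/(d² + r² + 2dr cosθ).
d² + r² + 2dr cosθ = |CA|² = 0.00641173 m²;  d cosθ + r = -0.067685 m.
|ω_lever| = |0.1052·8.796·-0.067685| / 0.00641173 = 9.7687 rad/s.

9.77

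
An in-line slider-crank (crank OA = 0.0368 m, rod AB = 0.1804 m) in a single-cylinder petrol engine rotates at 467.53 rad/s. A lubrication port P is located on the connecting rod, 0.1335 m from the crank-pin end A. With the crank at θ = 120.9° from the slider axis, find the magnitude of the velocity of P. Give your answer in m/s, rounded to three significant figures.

13.8

ω = 467.5 rad/s.  Crank-pin speed |V_A| = rω = 17.205 m/s, perpendicular to OA.
Rod angle: sinφ = −(r/L) sinθ ⇒ φ = -10.081°; ω_rod = −rω cosθ/√(L²−r²sin²θ) = +49.745 rad/s.
V_P = V_A + ω_rod × AP, with AP = 0.1335 m along the rod.
Components: V_Px = −rω sinθ − a·ω_rod·sinφ = -13.601 m/s;  V_Py = rω cosθ + a·ω_rod·cosφ = -2.297 m/s.
|V_P| = √(V_Px² + V_Py²) = 13.793 m/s.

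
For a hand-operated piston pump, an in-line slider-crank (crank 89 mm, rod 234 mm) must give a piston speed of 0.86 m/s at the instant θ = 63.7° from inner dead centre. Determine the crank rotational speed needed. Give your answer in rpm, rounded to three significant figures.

87.3

For an in-line slider-crank, |v_piston| = rω|sinθ|·[1 + r cosθ/√(L² − r² sin²θ)].
With r = 0.089 m, L = 0.234 m, θ = 63.7°: the bracketed kinematic factor |dx/dθ| = 0.09409 m.
ω = v/|dx/dθ| = 0.86/0.09409 = 9.1402 rad/s.
N = 60ω/(2π) = 87.282 rpm.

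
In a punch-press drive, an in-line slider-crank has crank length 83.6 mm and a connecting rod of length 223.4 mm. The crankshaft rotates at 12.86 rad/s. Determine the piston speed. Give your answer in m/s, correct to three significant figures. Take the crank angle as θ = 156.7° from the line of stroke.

ω = 12.86 rad/s
For an in-line slider-crank, x = r cosθ + √(L² − r² sin²θ), so v = −rω sinθ·[1 + r cosθ/√(L² − r² sin²θ)].
With r = 0.0836 m, L = 0.2234 m, θ = 156.7°: √(L² − r² sin²θ) = 0.22094 m.
v = −0.0836·12.86·0.39555·[1 + 0.0836·-0.91845/0.22094] = -0.27746 m/s.
|v| = 0.27746 m/s.

0.277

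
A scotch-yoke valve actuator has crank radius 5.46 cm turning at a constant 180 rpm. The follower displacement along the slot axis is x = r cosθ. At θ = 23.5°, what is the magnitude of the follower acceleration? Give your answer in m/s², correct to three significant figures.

ω = 18.85 rad/s (from 180 rpm).
x = r cosθ ⇒ ẍ = −rω² cosθ (ω constant).
|a| = rω²|cosθ| = 0.0546·(18.85)²·|cos 23.5°| = 17.791 m/s².

17.8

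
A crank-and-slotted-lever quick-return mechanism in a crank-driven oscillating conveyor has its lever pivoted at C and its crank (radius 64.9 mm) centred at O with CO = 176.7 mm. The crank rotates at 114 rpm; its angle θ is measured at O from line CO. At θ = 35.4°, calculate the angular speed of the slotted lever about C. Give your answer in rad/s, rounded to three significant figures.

2.99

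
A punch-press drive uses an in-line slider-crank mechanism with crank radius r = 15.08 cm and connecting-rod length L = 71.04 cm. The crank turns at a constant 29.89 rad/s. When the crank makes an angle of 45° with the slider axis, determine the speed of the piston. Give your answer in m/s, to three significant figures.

ω = 29.89 rad/s
For an in-line slider-crank, x = r cosθ + √(L² − r² sin²θ), so v = −rω sinθ·[1 + r cosθ/√(L² − r² sin²θ)].
With r = 0.1508 m, L = 0.7104 m, θ = 45°: √(L² − r² sin²θ) = 0.70235 m.
v = −0.1508·29.89·0.70711·[1 + 0.1508·0.70711/0.70235] = -3.6711 m/s.
|v| = 3.6711 m/s.

3.67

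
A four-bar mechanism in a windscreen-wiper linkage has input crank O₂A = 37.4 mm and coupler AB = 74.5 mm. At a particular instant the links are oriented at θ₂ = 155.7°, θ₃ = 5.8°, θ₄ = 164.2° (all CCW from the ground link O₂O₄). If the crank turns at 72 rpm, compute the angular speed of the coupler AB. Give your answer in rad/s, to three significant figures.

1.52

ω₂ = 7.54 rad/s (from 72 rpm).
Differentiating the loop-closure r₂e^{iθ₂}+r₃e^{iθ₃}=r₁+r₄e^{iθ₄} gives r₂ω₂e^{iθ₂}+r₃ω₃e^{iθ₃}=r₄ω₄e^{iθ₄}.
Eliminating the other unknown: ω₃ = r₂ω₂ sin(θ₄−θ₂) / [r₃ sin(θ₃−θ₄)].
Numerator sine = +0.14781; denominator sine = -0.36812.
Result = 0.0374·7.54·(+0.14781) / (0.0745·(-0.36812)) = -1.5198 rad/s; magnitude 1.5198 rad/s.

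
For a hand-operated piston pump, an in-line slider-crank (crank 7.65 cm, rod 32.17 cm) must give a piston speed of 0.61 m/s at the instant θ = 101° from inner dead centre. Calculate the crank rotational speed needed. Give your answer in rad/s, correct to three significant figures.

8.52

For an in-line slider-crank, |v_piston| = rω|sinθ|·[1 + r cosθ/√(L² − r² sin²θ)].
With r = 0.0765 m, L = 0.3217 m, θ = 101°: the bracketed kinematic factor |dx/dθ| = 0.07159 m.
ω = v/|dx/dθ| = 0.61/0.07159 = 8.5207 rad/s.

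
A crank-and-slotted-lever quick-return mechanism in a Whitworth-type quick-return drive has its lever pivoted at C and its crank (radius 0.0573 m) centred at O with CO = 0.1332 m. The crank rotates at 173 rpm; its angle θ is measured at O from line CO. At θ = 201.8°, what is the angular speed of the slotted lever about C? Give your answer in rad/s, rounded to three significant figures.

ω = 18.12 rad/s (from 173 rpm).
Crank pin A relative to C: A = (d + r cosθ, r sinθ); lever angle φ = atan2(r sinθ, d + r cosθ).
Differentiating tanφ: φ̇ = rω(d cosθ + r)/(d² + r² + 2dr cosθ).
d² + r² + 2dr cosθ = |CA|² = 0.00685245 m²;  d cosθ + r = -0.066374 m.
|ω_lever| = |0.0573·18.12·-0.066374| / 0.00685245 = 10.055 rad/s.

10.1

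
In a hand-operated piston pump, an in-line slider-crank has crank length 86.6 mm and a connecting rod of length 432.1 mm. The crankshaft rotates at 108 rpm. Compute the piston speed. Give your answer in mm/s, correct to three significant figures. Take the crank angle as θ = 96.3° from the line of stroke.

ω = 2π·108/60 = 11.31 rad/s
For an in-line slider-crank, x = r cosθ + √(L² − r² sin²θ), so v = −rω sinθ·[1 + r cosθ/√(L² − r² sin²θ)].
With r = 0.0866 m, L = 0.4321 m, θ = 96.3°: √(L² − r² sin²θ) = 0.42344 m.
v = −0.0866·11.31·0.99396·[1 + 0.0866·-0.10973/0.42344] = -0.95166 m/s.
|v| = 0.95166 m/s = 951.66 mm/s.

952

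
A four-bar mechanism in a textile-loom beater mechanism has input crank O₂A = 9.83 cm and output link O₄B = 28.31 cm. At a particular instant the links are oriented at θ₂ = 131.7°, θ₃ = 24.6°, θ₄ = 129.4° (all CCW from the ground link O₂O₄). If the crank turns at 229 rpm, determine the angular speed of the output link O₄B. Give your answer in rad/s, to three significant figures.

8.23

ω₂ = 23.98 rad/s (from 229 rpm).
Differentiating the loop-closure r₂e^{iθ₂}+r₃e^{iθ₃}=r₁+r₄e^{iθ₄} gives r₂ω₂e^{iθ₂}+r₃ω₃e^{iθ₃}=r₄ω₄e^{iθ₄}.
Eliminating the other unknown: ω₄ = r₂ω₂ sin(θ₂−θ₃) / [r₄ sin(θ₄−θ₃)].
Numerator sine = +0.95579; denominator sine = +0.96682.
Result = 0.0983·23.98·(+0.95579) / (0.2831·(+0.96682)) = +8.2318 rad/s; magnitude 8.2318 rad/s.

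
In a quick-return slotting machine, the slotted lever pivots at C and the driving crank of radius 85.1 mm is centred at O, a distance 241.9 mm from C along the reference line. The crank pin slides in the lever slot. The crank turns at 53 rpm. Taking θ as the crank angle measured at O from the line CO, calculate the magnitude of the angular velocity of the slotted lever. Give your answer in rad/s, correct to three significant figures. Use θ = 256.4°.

0.238

ω = 5.55 rad/s (from 53 rpm).
Crank pin A relative to C: A = (d + r cosθ, r sinθ); lever angle φ = atan2(r sinθ, d + r cosθ).
Differentiating tanφ: φ̇ = rω(d cosθ + r)/(d² + r² + 2dr cosθ).
d² + r² + 2dr cosθ = |CA|² = 0.0560765 m²;  d cosθ + r = +0.028219 m.
|ω_lever| = |0.0851·5.55·+0.028219| / 0.0560765 = 0.23768 rad/s.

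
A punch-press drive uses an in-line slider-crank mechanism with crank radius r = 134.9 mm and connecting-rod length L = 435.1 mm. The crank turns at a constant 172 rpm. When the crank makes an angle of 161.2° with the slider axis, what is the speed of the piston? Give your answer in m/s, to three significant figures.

0.552

ω = 2π·172/60 = 18.01 rad/s
For an in-line slider-crank, x = r cosθ + √(L² − r² sin²θ), so v = −rω sinθ·[1 + r cosθ/√(L² − r² sin²θ)].
With r = 0.1349 m, L = 0.4351 m, θ = 161.2°: √(L² − r² sin²θ) = 0.43292 m.
v = −0.1349·18.01·0.32227·[1 + 0.1349·-0.94665/0.43292] = -0.55206 m/s.
|v| = 0.55206 m/s.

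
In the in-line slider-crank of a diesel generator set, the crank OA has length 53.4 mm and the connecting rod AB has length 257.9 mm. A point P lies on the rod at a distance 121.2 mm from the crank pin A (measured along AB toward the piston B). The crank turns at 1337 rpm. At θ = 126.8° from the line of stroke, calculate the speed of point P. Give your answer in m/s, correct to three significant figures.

6.11

ω = 140 rad/s.  Crank-pin speed |V_A| = rω = 7.4766 m/s, perpendicular to OA.
Rod angle: sinφ = −(r/L) sinθ ⇒ φ = -9.544°; ω_rod = −rω cosθ/√(L²−r²sin²θ) = +17.609 rad/s.
V_P = V_A + ω_rod × AP, with AP = 0.1212 m along the rod.
Components: V_Px = −rω sinθ − a·ω_rod·sinφ = -5.6329 m/s;  V_Py = rω cosθ + a·ω_rod·cosφ = -2.3739 m/s.
|V_P| = √(V_Px² + V_Py²) = 6.1126 m/s.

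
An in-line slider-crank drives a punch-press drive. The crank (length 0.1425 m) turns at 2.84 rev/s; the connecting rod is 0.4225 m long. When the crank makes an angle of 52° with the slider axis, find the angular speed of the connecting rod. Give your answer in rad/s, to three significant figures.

3.84

ω = 17.84 rad/s (converted from 2.84 rev/s).
The rod makes angle φ with the slider axis where L sinφ = r sinθ; differentiating, L cosφ·φ̇ = r ω cosθ.
L cosφ = √(L² − r² sin²θ) = 0.4073 m.
|ω_rod| = r ω |cosθ| / √(L² − r² sin²θ) = 0.1425·17.84·0.61566/0.4073 = 3.8436 rad/s.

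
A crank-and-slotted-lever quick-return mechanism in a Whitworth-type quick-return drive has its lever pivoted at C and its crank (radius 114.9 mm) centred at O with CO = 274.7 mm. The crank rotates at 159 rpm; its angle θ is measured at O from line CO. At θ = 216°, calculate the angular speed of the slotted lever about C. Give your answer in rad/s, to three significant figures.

5.46

ω = 16.65 rad/s (from 159 rpm).
Crank pin A relative to C: A = (d + r cosθ, r sinθ); lever angle φ = atan2(r sinθ, d + r cosθ).
Differentiating tanφ: φ̇ = rω(d cosθ + r)/(d² + r² + 2dr cosθ).
d² + r² + 2dr cosθ = |CA|² = 0.037592 m²;  d cosθ + r = -0.10734 m.
|ω_lever| = |0.1149·16.65·-0.10734| / 0.037592 = 5.4626 rad/s.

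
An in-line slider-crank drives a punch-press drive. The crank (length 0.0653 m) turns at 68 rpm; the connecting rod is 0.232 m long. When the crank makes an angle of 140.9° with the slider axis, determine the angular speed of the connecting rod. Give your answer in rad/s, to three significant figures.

ω = 7.121 rad/s (converted from 68 rpm).
The rod makes angle φ with the slider axis where L sinφ = r sinθ; differentiating, L cosφ·φ̇ = r ω cosθ.
L cosφ = √(L² − r² sin²θ) = 0.22832 m.
|ω_rod| = r ω |cosθ| / √(L² − r² sin²θ) = 0.0653·7.121·0.77605/0.22832 = 1.5805 rad/s.

1.58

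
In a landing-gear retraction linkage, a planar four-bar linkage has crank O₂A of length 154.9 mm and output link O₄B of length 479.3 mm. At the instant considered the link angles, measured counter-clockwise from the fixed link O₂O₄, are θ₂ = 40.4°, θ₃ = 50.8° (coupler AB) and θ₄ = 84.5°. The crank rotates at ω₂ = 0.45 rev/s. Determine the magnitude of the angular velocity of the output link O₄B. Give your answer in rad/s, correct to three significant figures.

ω₂ = 2.827 rad/s (from 0.45 rev/s).
Differentiating the loop-closure r₂e^{iθ₂}+r₃e^{iθ₃}=r₁+r₄e^{iθ₄} gives r₂ω₂e^{iθ₂}+r₃ω₃e^{iθ₃}=r₄ω₄e^{iθ₄}.
Eliminating the other unknown: ω₄ = r₂ω₂ sin(θ₂−θ₃) / [r₄ sin(θ₄−θ₃)].
Numerator sine = -0.18052; denominator sine = +0.55484.
Result = 0.1549·2.827·(-0.18052) / (0.4793·(+0.55484)) = -0.2973 rad/s; magnitude 0.2973 rad/s.

0.297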